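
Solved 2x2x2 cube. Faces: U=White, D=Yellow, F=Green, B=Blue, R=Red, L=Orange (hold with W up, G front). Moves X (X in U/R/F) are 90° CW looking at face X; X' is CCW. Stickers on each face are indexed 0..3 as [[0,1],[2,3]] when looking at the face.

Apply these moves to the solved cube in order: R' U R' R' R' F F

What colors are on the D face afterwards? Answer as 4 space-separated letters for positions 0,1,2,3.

After move 1 (R'): R=RRRR U=WBWB F=GWGW D=YGYG B=YBYB
After move 2 (U): U=WWBB F=RRGW R=YBRR B=OOYB L=GWOO
After move 3 (R'): R=BRYR U=WYBO F=RWGB D=YRYW B=GOGB
After move 4 (R'): R=RRBY U=WGBG F=RYGO D=YWYB B=WORB
After move 5 (R'): R=RYRB U=WRBW F=RGGG D=YYYO B=BOWB
After move 6 (F): F=GRGG U=WROW R=BYWB D=RRYO L=GYOY
After move 7 (F): F=GGGR U=WRYY R=OYWB D=WBYO L=GROR
Query: D face = WBYO

Answer: W B Y O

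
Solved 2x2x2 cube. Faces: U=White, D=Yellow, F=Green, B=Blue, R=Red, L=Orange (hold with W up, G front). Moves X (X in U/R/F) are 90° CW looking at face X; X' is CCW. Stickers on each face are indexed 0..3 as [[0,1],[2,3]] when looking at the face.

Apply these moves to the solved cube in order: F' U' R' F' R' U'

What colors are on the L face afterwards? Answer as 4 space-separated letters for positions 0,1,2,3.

Answer: G R O W

Derivation:
After move 1 (F'): F=GGGG U=WWRR R=YRYR D=OOYY L=OWOW
After move 2 (U'): U=WRWR F=OWGG R=GGYR B=YRBB L=BBOW
After move 3 (R'): R=GRGY U=WBWY F=ORGR D=OWYG B=YROB
After move 4 (F'): F=RROG U=WBGG R=WROY D=BWYG L=BYOW
After move 5 (R'): R=RYWO U=WOGY F=RBOG D=BRYG B=GRWB
After move 6 (U'): U=OYWG F=BYOG R=RBWO B=RYWB L=GROW
Query: L face = GROW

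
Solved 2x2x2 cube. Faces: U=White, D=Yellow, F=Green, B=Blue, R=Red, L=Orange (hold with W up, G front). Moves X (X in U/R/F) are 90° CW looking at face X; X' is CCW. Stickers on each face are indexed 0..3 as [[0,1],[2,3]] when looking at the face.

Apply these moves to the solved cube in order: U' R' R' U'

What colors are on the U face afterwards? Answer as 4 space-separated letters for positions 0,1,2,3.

After move 1 (U'): U=WWWW F=OOGG R=GGRR B=RRBB L=BBOO
After move 2 (R'): R=GRGR U=WBWR F=OWGW D=YOYG B=YRYB
After move 3 (R'): R=RRGG U=WYWY F=OBGR D=YWYW B=GROB
After move 4 (U'): U=YYWW F=BBGR R=OBGG B=RROB L=GROO
Query: U face = YYWW

Answer: Y Y W W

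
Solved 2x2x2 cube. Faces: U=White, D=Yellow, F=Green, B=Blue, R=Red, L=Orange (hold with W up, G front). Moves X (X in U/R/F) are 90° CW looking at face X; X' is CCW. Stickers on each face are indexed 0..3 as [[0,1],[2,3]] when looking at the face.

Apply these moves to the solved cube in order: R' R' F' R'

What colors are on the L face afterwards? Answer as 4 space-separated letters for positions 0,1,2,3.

After move 1 (R'): R=RRRR U=WBWB F=GWGW D=YGYG B=YBYB
After move 2 (R'): R=RRRR U=WYWY F=GBGB D=YWYW B=GBGB
After move 3 (F'): F=BBGG U=WYRR R=WRYR D=OOYW L=OYOW
After move 4 (R'): R=RRWY U=WGRG F=BYGR D=OBYG B=WBOB
Query: L face = OYOW

Answer: O Y O W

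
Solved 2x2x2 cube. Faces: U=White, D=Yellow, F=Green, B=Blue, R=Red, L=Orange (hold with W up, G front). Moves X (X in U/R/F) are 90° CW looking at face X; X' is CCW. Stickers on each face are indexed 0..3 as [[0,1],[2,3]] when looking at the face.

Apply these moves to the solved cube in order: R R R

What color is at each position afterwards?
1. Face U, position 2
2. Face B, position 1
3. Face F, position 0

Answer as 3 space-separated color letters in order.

After move 1 (R): R=RRRR U=WGWG F=GYGY D=YBYB B=WBWB
After move 2 (R): R=RRRR U=WYWY F=GBGB D=YWYW B=GBGB
After move 3 (R): R=RRRR U=WBWB F=GWGW D=YGYG B=YBYB
Query 1: U[2] = W
Query 2: B[1] = B
Query 3: F[0] = G

Answer: W B G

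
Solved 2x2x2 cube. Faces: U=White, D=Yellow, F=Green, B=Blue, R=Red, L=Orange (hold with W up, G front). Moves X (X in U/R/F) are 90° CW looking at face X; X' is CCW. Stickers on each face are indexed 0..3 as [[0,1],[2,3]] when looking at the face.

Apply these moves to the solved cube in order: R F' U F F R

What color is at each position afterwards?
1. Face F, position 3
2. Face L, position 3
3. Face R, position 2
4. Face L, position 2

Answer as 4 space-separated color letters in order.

After move 1 (R): R=RRRR U=WGWG F=GYGY D=YBYB B=WBWB
After move 2 (F'): F=YYGG U=WGRR R=BRYR D=OOYB L=OGOW
After move 3 (U): U=RWRG F=BRGG R=WBYR B=OGWB L=YYOW
After move 4 (F): F=GBGR U=RWWY R=RBGR D=YWYB L=YOOO
After move 5 (F): F=GGRB U=RWOO R=WBYR D=GRYB L=YYOW
After move 6 (R): R=YWRB U=RGOB F=GRRB D=GWYO B=OGWB
Query 1: F[3] = B
Query 2: L[3] = W
Query 3: R[2] = R
Query 4: L[2] = O

Answer: B W R O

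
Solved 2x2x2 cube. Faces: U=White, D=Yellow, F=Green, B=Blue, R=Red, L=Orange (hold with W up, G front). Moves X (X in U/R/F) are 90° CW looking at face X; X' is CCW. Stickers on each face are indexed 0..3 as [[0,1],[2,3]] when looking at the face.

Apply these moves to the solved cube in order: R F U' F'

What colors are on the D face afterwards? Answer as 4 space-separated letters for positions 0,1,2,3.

Answer: B B Y B

Derivation:
After move 1 (R): R=RRRR U=WGWG F=GYGY D=YBYB B=WBWB
After move 2 (F): F=GGYY U=WGOO R=WRGR D=RRYB L=OYOB
After move 3 (U'): U=GOWO F=OYYY R=GGGR B=WRWB L=WBOB
After move 4 (F'): F=YYOY U=GOGG R=RGRR D=BBYB L=WOOW
Query: D face = BBYB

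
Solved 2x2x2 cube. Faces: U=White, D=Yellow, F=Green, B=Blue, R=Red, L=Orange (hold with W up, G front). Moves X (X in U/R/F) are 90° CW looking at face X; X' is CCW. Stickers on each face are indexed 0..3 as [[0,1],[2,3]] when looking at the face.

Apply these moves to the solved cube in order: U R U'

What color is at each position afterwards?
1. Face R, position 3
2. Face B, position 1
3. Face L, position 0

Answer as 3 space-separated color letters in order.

After move 1 (U): U=WWWW F=RRGG R=BBRR B=OOBB L=GGOO
After move 2 (R): R=RBRB U=WRWG F=RYGY D=YBYO B=WOWB
After move 3 (U'): U=RGWW F=GGGY R=RYRB B=RBWB L=WOOO
Query 1: R[3] = B
Query 2: B[1] = B
Query 3: L[0] = W

Answer: B B W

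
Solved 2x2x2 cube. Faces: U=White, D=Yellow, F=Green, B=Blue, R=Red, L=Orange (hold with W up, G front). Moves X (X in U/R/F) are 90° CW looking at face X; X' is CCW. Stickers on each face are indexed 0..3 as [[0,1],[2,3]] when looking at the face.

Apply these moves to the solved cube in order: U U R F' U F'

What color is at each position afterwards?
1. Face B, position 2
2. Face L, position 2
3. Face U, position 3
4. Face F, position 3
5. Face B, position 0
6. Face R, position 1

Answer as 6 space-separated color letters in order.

Answer: W O Y B R G

Derivation:
After move 1 (U): U=WWWW F=RRGG R=BBRR B=OOBB L=GGOO
After move 2 (U): U=WWWW F=BBGG R=OORR B=GGBB L=RROO
After move 3 (R): R=RORO U=WBWG F=BYGY D=YBYG B=WGWB
After move 4 (F'): F=YYBG U=WBRR R=BOYO D=ROYG L=RGOW
After move 5 (U): U=RWRB F=BOBG R=WGYO B=RGWB L=YYOW
After move 6 (F'): F=OGBB U=RWWY R=OGRO D=YWYG L=YBOR
Query 1: B[2] = W
Query 2: L[2] = O
Query 3: U[3] = Y
Query 4: F[3] = B
Query 5: B[0] = R
Query 6: R[1] = G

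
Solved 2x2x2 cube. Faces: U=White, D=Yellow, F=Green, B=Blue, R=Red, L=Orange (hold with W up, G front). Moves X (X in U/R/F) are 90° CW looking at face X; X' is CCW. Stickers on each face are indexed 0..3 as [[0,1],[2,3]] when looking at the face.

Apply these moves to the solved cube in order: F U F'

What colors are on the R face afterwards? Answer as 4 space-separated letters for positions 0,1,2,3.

After move 1 (F): F=GGGG U=WWOO R=WRWR D=RRYY L=OYOY
After move 2 (U): U=OWOW F=WRGG R=BBWR B=OYBB L=GGOY
After move 3 (F'): F=RGWG U=OWBW R=RBRR D=GYYY L=GWOO
Query: R face = RBRR

Answer: R B R R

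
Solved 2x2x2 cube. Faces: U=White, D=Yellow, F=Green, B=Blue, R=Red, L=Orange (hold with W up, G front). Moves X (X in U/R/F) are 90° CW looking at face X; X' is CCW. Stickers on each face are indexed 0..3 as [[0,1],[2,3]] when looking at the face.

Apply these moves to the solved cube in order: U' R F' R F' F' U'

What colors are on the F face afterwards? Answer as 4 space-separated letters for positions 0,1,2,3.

After move 1 (U'): U=WWWW F=OOGG R=GGRR B=RRBB L=BBOO
After move 2 (R): R=RGRG U=WOWG F=OYGY D=YBYR B=WRWB
After move 3 (F'): F=YYOG U=WORR R=BGYG D=BOYR L=BGOW
After move 4 (R): R=YBGG U=WYRG F=YOOR D=BWYW B=RROB
After move 5 (F'): F=ORYO U=WYYG R=WBBG D=GWYW L=BGOR
After move 6 (F'): F=ROOY U=WYWB R=WBGG D=GRYW L=BGOY
After move 7 (U'): U=YBWW F=BGOY R=ROGG B=WBOB L=RROY
Query: F face = BGOY

Answer: B G O Y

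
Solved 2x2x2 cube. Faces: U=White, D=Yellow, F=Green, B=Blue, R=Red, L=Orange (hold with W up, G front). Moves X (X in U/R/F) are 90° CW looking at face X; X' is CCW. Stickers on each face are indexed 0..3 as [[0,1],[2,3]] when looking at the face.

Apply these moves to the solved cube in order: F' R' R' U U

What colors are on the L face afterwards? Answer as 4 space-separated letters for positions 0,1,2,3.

After move 1 (F'): F=GGGG U=WWRR R=YRYR D=OOYY L=OWOW
After move 2 (R'): R=RRYY U=WBRB F=GWGR D=OGYG B=YBOB
After move 3 (R'): R=RYRY U=WORY F=GBGB D=OWYR B=GBGB
After move 4 (U): U=RWYO F=RYGB R=GBRY B=OWGB L=GBOW
After move 5 (U): U=YROW F=GBGB R=OWRY B=GBGB L=RYOW
Query: L face = RYOW

Answer: R Y O W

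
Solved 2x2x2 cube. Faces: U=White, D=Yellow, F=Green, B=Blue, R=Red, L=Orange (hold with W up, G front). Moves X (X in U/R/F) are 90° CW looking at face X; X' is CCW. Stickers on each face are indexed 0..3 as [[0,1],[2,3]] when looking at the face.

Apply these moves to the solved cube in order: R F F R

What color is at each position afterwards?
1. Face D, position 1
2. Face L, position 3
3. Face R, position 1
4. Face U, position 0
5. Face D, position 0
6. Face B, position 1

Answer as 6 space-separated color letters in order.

Answer: W R O W G B

Derivation:
After move 1 (R): R=RRRR U=WGWG F=GYGY D=YBYB B=WBWB
After move 2 (F): F=GGYY U=WGOO R=WRGR D=RRYB L=OYOB
After move 3 (F): F=YGYG U=WGBY R=OROR D=GWYB L=OROR
After move 4 (R): R=OORR U=WGBG F=YWYB D=GWYW B=YBGB
Query 1: D[1] = W
Query 2: L[3] = R
Query 3: R[1] = O
Query 4: U[0] = W
Query 5: D[0] = G
Query 6: B[1] = B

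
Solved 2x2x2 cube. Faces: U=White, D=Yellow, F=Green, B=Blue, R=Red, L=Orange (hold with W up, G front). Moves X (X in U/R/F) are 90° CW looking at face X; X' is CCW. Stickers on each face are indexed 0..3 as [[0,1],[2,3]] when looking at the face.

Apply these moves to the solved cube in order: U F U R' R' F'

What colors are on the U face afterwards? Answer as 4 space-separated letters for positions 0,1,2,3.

After move 1 (U): U=WWWW F=RRGG R=BBRR B=OOBB L=GGOO
After move 2 (F): F=GRGR U=WWOG R=WBWR D=RBYY L=GYOY
After move 3 (U): U=OWGW F=WBGR R=OOWR B=GYBB L=GROY
After move 4 (R'): R=OROW U=OBGG F=WWGW D=RBYR B=YYBB
After move 5 (R'): R=RWOO U=OBGY F=WBGG D=RWYW B=RYBB
After move 6 (F'): F=BGWG U=OBRO R=WWRO D=RYYW L=GYOG
Query: U face = OBRO

Answer: O B R O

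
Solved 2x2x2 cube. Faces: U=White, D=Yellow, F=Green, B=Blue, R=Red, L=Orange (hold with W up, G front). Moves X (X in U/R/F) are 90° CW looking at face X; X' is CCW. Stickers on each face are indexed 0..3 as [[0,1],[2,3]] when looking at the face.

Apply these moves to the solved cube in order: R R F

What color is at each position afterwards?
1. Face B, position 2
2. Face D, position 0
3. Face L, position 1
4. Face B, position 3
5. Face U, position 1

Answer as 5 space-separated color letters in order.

Answer: G R Y B Y

Derivation:
After move 1 (R): R=RRRR U=WGWG F=GYGY D=YBYB B=WBWB
After move 2 (R): R=RRRR U=WYWY F=GBGB D=YWYW B=GBGB
After move 3 (F): F=GGBB U=WYOO R=WRYR D=RRYW L=OYOW
Query 1: B[2] = G
Query 2: D[0] = R
Query 3: L[1] = Y
Query 4: B[3] = B
Query 5: U[1] = Y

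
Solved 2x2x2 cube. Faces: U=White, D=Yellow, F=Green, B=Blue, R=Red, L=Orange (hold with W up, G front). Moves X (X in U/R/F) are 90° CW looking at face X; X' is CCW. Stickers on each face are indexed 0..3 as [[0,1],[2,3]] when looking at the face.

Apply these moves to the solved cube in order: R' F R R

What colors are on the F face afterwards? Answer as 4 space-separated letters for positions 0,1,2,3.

Answer: G Y W Y

Derivation:
After move 1 (R'): R=RRRR U=WBWB F=GWGW D=YGYG B=YBYB
After move 2 (F): F=GGWW U=WBOO R=WRBR D=RRYG L=OYOG
After move 3 (R): R=BWRR U=WGOW F=GRWG D=RYYY B=OBBB
After move 4 (R): R=RBRW U=WROG F=GYWY D=RBYO B=WBGB
Query: F face = GYWY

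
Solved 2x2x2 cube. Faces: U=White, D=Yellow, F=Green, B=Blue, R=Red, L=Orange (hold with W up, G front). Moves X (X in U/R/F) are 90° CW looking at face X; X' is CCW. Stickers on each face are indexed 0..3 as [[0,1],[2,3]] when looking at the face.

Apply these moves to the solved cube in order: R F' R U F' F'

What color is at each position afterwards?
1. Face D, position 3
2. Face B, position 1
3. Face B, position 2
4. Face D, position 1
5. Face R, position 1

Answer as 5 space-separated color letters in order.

After move 1 (R): R=RRRR U=WGWG F=GYGY D=YBYB B=WBWB
After move 2 (F'): F=YYGG U=WGRR R=BRYR D=OOYB L=OGOW
After move 3 (R): R=YBRR U=WYRG F=YOGB D=OWYW B=RBGB
After move 4 (U): U=RWGY F=YBGB R=RBRR B=OGGB L=YOOW
After move 5 (F'): F=BBYG U=RWRR R=WBOR D=OWYW L=YYOG
After move 6 (F'): F=BGBY U=RWWO R=WBOR D=YGYW L=YROR
Query 1: D[3] = W
Query 2: B[1] = G
Query 3: B[2] = G
Query 4: D[1] = G
Query 5: R[1] = B

Answer: W G G G B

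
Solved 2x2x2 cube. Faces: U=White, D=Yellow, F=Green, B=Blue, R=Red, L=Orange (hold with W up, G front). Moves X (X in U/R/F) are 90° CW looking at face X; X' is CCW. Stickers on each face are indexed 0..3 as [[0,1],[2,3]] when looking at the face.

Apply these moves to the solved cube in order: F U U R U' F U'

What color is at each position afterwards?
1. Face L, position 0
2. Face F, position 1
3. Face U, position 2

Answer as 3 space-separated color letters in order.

Answer: W R B

Derivation:
After move 1 (F): F=GGGG U=WWOO R=WRWR D=RRYY L=OYOY
After move 2 (U): U=OWOW F=WRGG R=BBWR B=OYBB L=GGOY
After move 3 (U): U=OOWW F=BBGG R=OYWR B=GGBB L=WROY
After move 4 (R): R=WORY U=OBWG F=BRGY D=RBYG B=WGOB
After move 5 (U'): U=BGOW F=WRGY R=BRRY B=WOOB L=WGOY
After move 6 (F): F=GWYR U=BGYG R=ORWY D=RBYG L=WROB
After move 7 (U'): U=GGBY F=WRYR R=GWWY B=OROB L=WOOB
Query 1: L[0] = W
Query 2: F[1] = R
Query 3: U[2] = B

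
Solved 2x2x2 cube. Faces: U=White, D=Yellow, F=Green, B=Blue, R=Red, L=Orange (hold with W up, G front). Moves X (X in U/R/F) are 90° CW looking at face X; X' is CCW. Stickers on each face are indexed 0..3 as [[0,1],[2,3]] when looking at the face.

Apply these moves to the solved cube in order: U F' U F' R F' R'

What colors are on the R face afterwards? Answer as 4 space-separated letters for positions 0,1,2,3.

After move 1 (U): U=WWWW F=RRGG R=BBRR B=OOBB L=GGOO
After move 2 (F'): F=RGRG U=WWBR R=YBYR D=GOYY L=GWOW
After move 3 (U): U=BWRW F=YBRG R=OOYR B=GWBB L=RGOW
After move 4 (F'): F=BGYR U=BWOY R=OOGR D=GWYY L=RWOR
After move 5 (R): R=GORO U=BGOR F=BWYY D=GBYG B=YWWB
After move 6 (F'): F=WYBY U=BGGR R=BOGO D=WRYG L=RROO
After move 7 (R'): R=OOBG U=BWGY F=WGBR D=WYYY B=GWRB
Query: R face = OOBG

Answer: O O B G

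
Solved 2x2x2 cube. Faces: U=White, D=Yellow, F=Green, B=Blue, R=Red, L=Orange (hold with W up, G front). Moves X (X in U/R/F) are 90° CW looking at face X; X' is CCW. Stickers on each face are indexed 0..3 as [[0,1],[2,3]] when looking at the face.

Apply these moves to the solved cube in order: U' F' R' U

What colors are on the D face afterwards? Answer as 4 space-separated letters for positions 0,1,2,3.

After move 1 (U'): U=WWWW F=OOGG R=GGRR B=RRBB L=BBOO
After move 2 (F'): F=OGOG U=WWGR R=YGYR D=BOYY L=BWOW
After move 3 (R'): R=GRYY U=WBGR F=OWOR D=BGYG B=YROB
After move 4 (U): U=GWRB F=GROR R=YRYY B=BWOB L=OWOW
Query: D face = BGYG

Answer: B G Y G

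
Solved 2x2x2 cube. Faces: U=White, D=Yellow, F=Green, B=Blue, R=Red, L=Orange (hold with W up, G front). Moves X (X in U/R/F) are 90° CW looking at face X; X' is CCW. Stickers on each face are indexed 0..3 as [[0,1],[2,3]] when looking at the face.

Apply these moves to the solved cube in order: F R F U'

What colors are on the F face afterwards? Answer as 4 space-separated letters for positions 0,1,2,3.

After move 1 (F): F=GGGG U=WWOO R=WRWR D=RRYY L=OYOY
After move 2 (R): R=WWRR U=WGOG F=GRGY D=RBYB B=OBWB
After move 3 (F): F=GGYR U=WGYY R=OWGR D=RWYB L=OROB
After move 4 (U'): U=GYWY F=ORYR R=GGGR B=OWWB L=OBOB
Query: F face = ORYR

Answer: O R Y R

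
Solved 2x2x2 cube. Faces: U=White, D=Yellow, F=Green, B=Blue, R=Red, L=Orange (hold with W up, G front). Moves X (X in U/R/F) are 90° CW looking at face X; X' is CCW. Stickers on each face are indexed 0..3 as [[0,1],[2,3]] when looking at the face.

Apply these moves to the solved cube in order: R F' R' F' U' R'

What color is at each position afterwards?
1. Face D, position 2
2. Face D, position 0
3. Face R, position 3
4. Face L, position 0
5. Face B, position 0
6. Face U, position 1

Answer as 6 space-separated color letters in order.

After move 1 (R): R=RRRR U=WGWG F=GYGY D=YBYB B=WBWB
After move 2 (F'): F=YYGG U=WGRR R=BRYR D=OOYB L=OGOW
After move 3 (R'): R=RRBY U=WWRW F=YGGR D=OYYG B=BBOB
After move 4 (F'): F=GRYG U=WWRB R=YROY D=GWYG L=OWOR
After move 5 (U'): U=WBWR F=OWYG R=GROY B=YROB L=BBOR
After move 6 (R'): R=RYGO U=WOWY F=OBYR D=GWYG B=GRWB
Query 1: D[2] = Y
Query 2: D[0] = G
Query 3: R[3] = O
Query 4: L[0] = B
Query 5: B[0] = G
Query 6: U[1] = O

Answer: Y G O B G O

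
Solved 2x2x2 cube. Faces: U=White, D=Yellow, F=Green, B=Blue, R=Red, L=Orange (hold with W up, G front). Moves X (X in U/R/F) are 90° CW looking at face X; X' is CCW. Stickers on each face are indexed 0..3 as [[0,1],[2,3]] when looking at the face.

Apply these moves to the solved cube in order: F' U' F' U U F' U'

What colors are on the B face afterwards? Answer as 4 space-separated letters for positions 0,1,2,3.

After move 1 (F'): F=GGGG U=WWRR R=YRYR D=OOYY L=OWOW
After move 2 (U'): U=WRWR F=OWGG R=GGYR B=YRBB L=BBOW
After move 3 (F'): F=WGOG U=WRGY R=OGOR D=BWYY L=BROW
After move 4 (U): U=GWYR F=OGOG R=YROR B=BRBB L=WGOW
After move 5 (U): U=YGRW F=YROG R=BROR B=WGBB L=OGOW
After move 6 (F'): F=RGYO U=YGBO R=WRBR D=GWYY L=OWOR
After move 7 (U'): U=GOYB F=OWYO R=RGBR B=WRBB L=WGOR
Query: B face = WRBB

Answer: W R B B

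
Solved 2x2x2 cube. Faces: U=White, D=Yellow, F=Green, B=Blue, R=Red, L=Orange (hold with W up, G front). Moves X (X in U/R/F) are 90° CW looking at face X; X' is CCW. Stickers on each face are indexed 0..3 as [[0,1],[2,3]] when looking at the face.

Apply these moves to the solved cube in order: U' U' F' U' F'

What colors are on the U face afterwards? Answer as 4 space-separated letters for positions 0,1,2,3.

After move 1 (U'): U=WWWW F=OOGG R=GGRR B=RRBB L=BBOO
After move 2 (U'): U=WWWW F=BBGG R=OORR B=GGBB L=RROO
After move 3 (F'): F=BGBG U=WWOR R=YOYR D=ROYY L=RWOW
After move 4 (U'): U=WRWO F=RWBG R=BGYR B=YOBB L=GGOW
After move 5 (F'): F=WGRB U=WRBY R=OGRR D=GWYY L=GOOW
Query: U face = WRBY

Answer: W R B Y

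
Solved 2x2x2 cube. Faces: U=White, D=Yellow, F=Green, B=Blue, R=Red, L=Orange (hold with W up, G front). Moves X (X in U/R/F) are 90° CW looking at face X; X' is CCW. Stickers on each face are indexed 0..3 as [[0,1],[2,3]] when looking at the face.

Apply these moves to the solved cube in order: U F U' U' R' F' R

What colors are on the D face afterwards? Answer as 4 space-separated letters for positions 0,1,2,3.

After move 1 (U): U=WWWW F=RRGG R=BBRR B=OOBB L=GGOO
After move 2 (F): F=GRGR U=WWOG R=WBWR D=RBYY L=GYOY
After move 3 (U'): U=WGWO F=GYGR R=GRWR B=WBBB L=OOOY
After move 4 (U'): U=GOWW F=OOGR R=GYWR B=GRBB L=WBOY
After move 5 (R'): R=YRGW U=GBWG F=OOGW D=ROYR B=YRBB
After move 6 (F'): F=OWOG U=GBYG R=ORRW D=BYYR L=WGOW
After move 7 (R): R=ROWR U=GWYG F=OYOR D=BBYY B=GRBB
Query: D face = BBYY

Answer: B B Y Y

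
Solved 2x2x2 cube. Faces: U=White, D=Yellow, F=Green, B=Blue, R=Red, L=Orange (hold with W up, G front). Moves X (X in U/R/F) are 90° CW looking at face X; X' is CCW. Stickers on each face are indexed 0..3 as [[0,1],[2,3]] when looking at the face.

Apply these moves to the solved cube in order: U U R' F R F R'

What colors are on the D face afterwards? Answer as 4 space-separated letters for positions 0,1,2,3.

After move 1 (U): U=WWWW F=RRGG R=BBRR B=OOBB L=GGOO
After move 2 (U): U=WWWW F=BBGG R=OORR B=GGBB L=RROO
After move 3 (R'): R=OROR U=WBWG F=BWGW D=YBYG B=YGYB
After move 4 (F): F=GBWW U=WBOR R=WRGR D=OOYG L=RYOB
After move 5 (R): R=GWRR U=WBOW F=GOWG D=OYYY B=RGBB
After move 6 (F): F=WGGO U=WBBY R=OWWR D=RGYY L=ROOY
After move 7 (R'): R=WROW U=WBBR F=WBGY D=RGYO B=YGGB
Query: D face = RGYO

Answer: R G Y O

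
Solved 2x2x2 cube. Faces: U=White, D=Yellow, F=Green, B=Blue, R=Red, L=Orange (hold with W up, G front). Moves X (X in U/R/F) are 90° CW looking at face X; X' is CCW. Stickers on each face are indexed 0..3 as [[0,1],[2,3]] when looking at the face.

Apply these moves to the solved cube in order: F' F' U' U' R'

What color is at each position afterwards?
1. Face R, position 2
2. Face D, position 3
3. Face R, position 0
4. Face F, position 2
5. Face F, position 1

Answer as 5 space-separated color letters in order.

Answer: O G R G Y

Derivation:
After move 1 (F'): F=GGGG U=WWRR R=YRYR D=OOYY L=OWOW
After move 2 (F'): F=GGGG U=WWYY R=OROR D=WWYY L=OROR
After move 3 (U'): U=WYWY F=ORGG R=GGOR B=ORBB L=BBOR
After move 4 (U'): U=YYWW F=BBGG R=OROR B=GGBB L=OROR
After move 5 (R'): R=RROO U=YBWG F=BYGW D=WBYG B=YGWB
Query 1: R[2] = O
Query 2: D[3] = G
Query 3: R[0] = R
Query 4: F[2] = G
Query 5: F[1] = Y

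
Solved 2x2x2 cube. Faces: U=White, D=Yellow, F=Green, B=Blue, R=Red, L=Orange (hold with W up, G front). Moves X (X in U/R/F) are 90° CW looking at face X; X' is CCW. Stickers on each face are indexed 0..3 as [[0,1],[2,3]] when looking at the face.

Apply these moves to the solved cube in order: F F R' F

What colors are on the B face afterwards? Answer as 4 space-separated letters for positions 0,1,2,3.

Answer: Y B W B

Derivation:
After move 1 (F): F=GGGG U=WWOO R=WRWR D=RRYY L=OYOY
After move 2 (F): F=GGGG U=WWYY R=OROR D=WWYY L=OROR
After move 3 (R'): R=RROO U=WBYB F=GWGY D=WGYG B=YBWB
After move 4 (F): F=GGYW U=WBRR R=YRBO D=ORYG L=OWOG
Query: B face = YBWB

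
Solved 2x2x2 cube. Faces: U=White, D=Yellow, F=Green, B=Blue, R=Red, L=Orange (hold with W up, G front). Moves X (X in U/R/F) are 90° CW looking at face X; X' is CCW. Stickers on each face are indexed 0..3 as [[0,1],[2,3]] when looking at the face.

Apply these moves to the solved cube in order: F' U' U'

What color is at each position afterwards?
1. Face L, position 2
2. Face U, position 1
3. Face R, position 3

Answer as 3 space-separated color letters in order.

Answer: O R R

Derivation:
After move 1 (F'): F=GGGG U=WWRR R=YRYR D=OOYY L=OWOW
After move 2 (U'): U=WRWR F=OWGG R=GGYR B=YRBB L=BBOW
After move 3 (U'): U=RRWW F=BBGG R=OWYR B=GGBB L=YROW
Query 1: L[2] = O
Query 2: U[1] = R
Query 3: R[3] = R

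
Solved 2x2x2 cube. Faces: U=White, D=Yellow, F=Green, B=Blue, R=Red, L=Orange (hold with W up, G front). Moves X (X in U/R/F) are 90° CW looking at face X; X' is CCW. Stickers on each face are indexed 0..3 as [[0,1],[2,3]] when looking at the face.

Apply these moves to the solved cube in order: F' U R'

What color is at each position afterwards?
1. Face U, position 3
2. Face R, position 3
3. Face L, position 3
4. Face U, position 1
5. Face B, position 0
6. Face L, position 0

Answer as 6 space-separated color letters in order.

Answer: O Y W B Y G

Derivation:
After move 1 (F'): F=GGGG U=WWRR R=YRYR D=OOYY L=OWOW
After move 2 (U): U=RWRW F=YRGG R=BBYR B=OWBB L=GGOW
After move 3 (R'): R=BRBY U=RBRO F=YWGW D=ORYG B=YWOB
Query 1: U[3] = O
Query 2: R[3] = Y
Query 3: L[3] = W
Query 4: U[1] = B
Query 5: B[0] = Y
Query 6: L[0] = G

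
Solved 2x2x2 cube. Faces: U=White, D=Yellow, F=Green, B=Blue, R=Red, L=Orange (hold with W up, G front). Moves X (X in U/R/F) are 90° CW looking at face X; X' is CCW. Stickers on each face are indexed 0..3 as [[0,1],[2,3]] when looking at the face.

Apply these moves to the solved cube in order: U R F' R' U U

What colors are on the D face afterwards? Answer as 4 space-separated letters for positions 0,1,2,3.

Answer: G Y Y G

Derivation:
After move 1 (U): U=WWWW F=RRGG R=BBRR B=OOBB L=GGOO
After move 2 (R): R=RBRB U=WRWG F=RYGY D=YBYO B=WOWB
After move 3 (F'): F=YYRG U=WRRR R=BBYB D=GOYO L=GGOW
After move 4 (R'): R=BBBY U=WWRW F=YRRR D=GYYG B=OOOB
After move 5 (U): U=RWWW F=BBRR R=OOBY B=GGOB L=YROW
After move 6 (U): U=WRWW F=OORR R=GGBY B=YROB L=BBOW
Query: D face = GYYG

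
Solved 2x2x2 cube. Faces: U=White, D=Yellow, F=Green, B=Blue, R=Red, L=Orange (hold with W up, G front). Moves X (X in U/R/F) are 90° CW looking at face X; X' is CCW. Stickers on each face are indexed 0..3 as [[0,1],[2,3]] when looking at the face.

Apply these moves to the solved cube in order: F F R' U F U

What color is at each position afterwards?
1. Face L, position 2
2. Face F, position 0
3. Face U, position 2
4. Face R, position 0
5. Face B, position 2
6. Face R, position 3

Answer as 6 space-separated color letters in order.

After move 1 (F): F=GGGG U=WWOO R=WRWR D=RRYY L=OYOY
After move 2 (F): F=GGGG U=WWYY R=OROR D=WWYY L=OROR
After move 3 (R'): R=RROO U=WBYB F=GWGY D=WGYG B=YBWB
After move 4 (U): U=YWBB F=RRGY R=YBOO B=ORWB L=GWOR
After move 5 (F): F=GRYR U=YWRW R=BBBO D=OYYG L=GWOG
After move 6 (U): U=RYWW F=BBYR R=ORBO B=GWWB L=GROG
Query 1: L[2] = O
Query 2: F[0] = B
Query 3: U[2] = W
Query 4: R[0] = O
Query 5: B[2] = W
Query 6: R[3] = O

Answer: O B W O W O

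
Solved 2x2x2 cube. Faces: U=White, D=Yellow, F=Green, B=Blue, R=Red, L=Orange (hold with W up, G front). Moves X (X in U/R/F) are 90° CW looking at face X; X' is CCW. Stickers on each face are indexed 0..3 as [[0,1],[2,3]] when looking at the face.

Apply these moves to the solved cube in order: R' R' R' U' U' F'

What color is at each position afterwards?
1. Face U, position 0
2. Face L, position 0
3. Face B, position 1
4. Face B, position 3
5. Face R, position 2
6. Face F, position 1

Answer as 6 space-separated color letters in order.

After move 1 (R'): R=RRRR U=WBWB F=GWGW D=YGYG B=YBYB
After move 2 (R'): R=RRRR U=WYWY F=GBGB D=YWYW B=GBGB
After move 3 (R'): R=RRRR U=WGWG F=GYGY D=YBYB B=WBWB
After move 4 (U'): U=GGWW F=OOGY R=GYRR B=RRWB L=WBOO
After move 5 (U'): U=GWGW F=WBGY R=OORR B=GYWB L=RROO
After move 6 (F'): F=BYWG U=GWOR R=BOYR D=ROYB L=RWOG
Query 1: U[0] = G
Query 2: L[0] = R
Query 3: B[1] = Y
Query 4: B[3] = B
Query 5: R[2] = Y
Query 6: F[1] = Y

Answer: G R Y B Y Y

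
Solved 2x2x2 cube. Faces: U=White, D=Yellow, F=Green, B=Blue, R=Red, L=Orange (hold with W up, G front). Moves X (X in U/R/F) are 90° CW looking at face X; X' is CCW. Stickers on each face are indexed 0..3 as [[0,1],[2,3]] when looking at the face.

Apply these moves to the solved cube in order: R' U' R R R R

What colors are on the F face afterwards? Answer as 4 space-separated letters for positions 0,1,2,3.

After move 1 (R'): R=RRRR U=WBWB F=GWGW D=YGYG B=YBYB
After move 2 (U'): U=BBWW F=OOGW R=GWRR B=RRYB L=YBOO
After move 3 (R): R=RGRW U=BOWW F=OGGG D=YYYR B=WRBB
After move 4 (R): R=RRWG U=BGWG F=OYGR D=YBYW B=WROB
After move 5 (R): R=WRGR U=BYWR F=OBGW D=YOYW B=GRGB
After move 6 (R): R=GWRR U=BBWW F=OOGW D=YGYG B=RRYB
Query: F face = OOGW

Answer: O O G W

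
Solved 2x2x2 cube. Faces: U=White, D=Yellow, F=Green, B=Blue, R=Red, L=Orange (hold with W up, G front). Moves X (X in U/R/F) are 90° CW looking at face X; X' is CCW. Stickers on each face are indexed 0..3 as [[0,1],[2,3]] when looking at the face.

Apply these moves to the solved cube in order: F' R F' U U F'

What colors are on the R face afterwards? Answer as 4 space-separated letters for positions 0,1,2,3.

After move 1 (F'): F=GGGG U=WWRR R=YRYR D=OOYY L=OWOW
After move 2 (R): R=YYRR U=WGRG F=GOGY D=OBYB B=RBWB
After move 3 (F'): F=OYGG U=WGYR R=BYOR D=WWYB L=OGOR
After move 4 (U): U=YWRG F=BYGG R=RBOR B=OGWB L=OYOR
After move 5 (U): U=RYGW F=RBGG R=OGOR B=OYWB L=BYOR
After move 6 (F'): F=BGRG U=RYOO R=WGWR D=YRYB L=BWOG
Query: R face = WGWR

Answer: W G W R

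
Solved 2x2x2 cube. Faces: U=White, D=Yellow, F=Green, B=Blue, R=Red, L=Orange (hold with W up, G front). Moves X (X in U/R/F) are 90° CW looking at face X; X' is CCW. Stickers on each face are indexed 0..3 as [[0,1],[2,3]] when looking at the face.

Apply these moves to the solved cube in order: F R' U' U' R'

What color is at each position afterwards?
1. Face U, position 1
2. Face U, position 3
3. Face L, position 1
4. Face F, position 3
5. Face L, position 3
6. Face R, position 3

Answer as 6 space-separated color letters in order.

After move 1 (F): F=GGGG U=WWOO R=WRWR D=RRYY L=OYOY
After move 2 (R'): R=RRWW U=WBOB F=GWGO D=RGYG B=YBRB
After move 3 (U'): U=BBWO F=OYGO R=GWWW B=RRRB L=YBOY
After move 4 (U'): U=BOBW F=YBGO R=OYWW B=GWRB L=RROY
After move 5 (R'): R=YWOW U=BRBG F=YOGW D=RBYO B=GWGB
Query 1: U[1] = R
Query 2: U[3] = G
Query 3: L[1] = R
Query 4: F[3] = W
Query 5: L[3] = Y
Query 6: R[3] = W

Answer: R G R W Y W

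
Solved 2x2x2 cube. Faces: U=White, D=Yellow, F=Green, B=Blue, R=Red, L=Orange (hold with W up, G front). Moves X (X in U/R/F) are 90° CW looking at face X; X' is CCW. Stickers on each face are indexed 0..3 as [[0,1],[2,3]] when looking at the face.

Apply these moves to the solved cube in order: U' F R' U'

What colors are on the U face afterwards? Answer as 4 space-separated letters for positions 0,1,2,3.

Answer: B R W O

Derivation:
After move 1 (U'): U=WWWW F=OOGG R=GGRR B=RRBB L=BBOO
After move 2 (F): F=GOGO U=WWOB R=WGWR D=RGYY L=BYOY
After move 3 (R'): R=GRWW U=WBOR F=GWGB D=ROYO B=YRGB
After move 4 (U'): U=BRWO F=BYGB R=GWWW B=GRGB L=YROY
Query: U face = BRWO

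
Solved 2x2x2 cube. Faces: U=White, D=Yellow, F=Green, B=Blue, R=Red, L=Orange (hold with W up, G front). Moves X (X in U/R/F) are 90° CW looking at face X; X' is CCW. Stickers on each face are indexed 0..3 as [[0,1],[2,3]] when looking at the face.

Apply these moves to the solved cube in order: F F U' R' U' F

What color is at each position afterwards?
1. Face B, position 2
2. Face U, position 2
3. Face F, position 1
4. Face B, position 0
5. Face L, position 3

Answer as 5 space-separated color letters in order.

After move 1 (F): F=GGGG U=WWOO R=WRWR D=RRYY L=OYOY
After move 2 (F): F=GGGG U=WWYY R=OROR D=WWYY L=OROR
After move 3 (U'): U=WYWY F=ORGG R=GGOR B=ORBB L=BBOR
After move 4 (R'): R=GRGO U=WBWO F=OYGY D=WRYG B=YRWB
After move 5 (U'): U=BOWW F=BBGY R=OYGO B=GRWB L=YROR
After move 6 (F): F=GBYB U=BORR R=WYWO D=GOYG L=YWOR
Query 1: B[2] = W
Query 2: U[2] = R
Query 3: F[1] = B
Query 4: B[0] = G
Query 5: L[3] = R

Answer: W R B G R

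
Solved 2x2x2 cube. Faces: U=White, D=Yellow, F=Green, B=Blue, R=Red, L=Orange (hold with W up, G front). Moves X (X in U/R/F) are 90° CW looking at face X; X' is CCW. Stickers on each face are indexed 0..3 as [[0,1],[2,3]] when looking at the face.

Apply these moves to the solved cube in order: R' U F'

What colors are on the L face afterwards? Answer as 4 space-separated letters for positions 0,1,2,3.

After move 1 (R'): R=RRRR U=WBWB F=GWGW D=YGYG B=YBYB
After move 2 (U): U=WWBB F=RRGW R=YBRR B=OOYB L=GWOO
After move 3 (F'): F=RWRG U=WWYR R=GBYR D=WOYG L=GBOB
Query: L face = GBOB

Answer: G B O B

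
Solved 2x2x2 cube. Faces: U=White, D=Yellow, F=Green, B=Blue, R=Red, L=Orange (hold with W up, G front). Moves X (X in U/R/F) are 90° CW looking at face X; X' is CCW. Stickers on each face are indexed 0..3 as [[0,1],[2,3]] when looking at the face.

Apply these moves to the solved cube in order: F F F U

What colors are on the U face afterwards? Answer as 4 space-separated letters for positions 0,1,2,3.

After move 1 (F): F=GGGG U=WWOO R=WRWR D=RRYY L=OYOY
After move 2 (F): F=GGGG U=WWYY R=OROR D=WWYY L=OROR
After move 3 (F): F=GGGG U=WWRR R=YRYR D=OOYY L=OWOW
After move 4 (U): U=RWRW F=YRGG R=BBYR B=OWBB L=GGOW
Query: U face = RWRW

Answer: R W R W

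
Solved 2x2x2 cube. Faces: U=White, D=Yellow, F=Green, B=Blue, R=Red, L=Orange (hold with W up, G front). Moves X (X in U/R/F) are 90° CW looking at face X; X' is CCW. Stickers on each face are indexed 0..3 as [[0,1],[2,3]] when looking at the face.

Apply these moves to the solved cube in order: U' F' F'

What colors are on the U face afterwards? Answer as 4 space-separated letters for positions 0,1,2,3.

Answer: W W Y Y

Derivation:
After move 1 (U'): U=WWWW F=OOGG R=GGRR B=RRBB L=BBOO
After move 2 (F'): F=OGOG U=WWGR R=YGYR D=BOYY L=BWOW
After move 3 (F'): F=GGOO U=WWYY R=OGBR D=WWYY L=BROG
Query: U face = WWYY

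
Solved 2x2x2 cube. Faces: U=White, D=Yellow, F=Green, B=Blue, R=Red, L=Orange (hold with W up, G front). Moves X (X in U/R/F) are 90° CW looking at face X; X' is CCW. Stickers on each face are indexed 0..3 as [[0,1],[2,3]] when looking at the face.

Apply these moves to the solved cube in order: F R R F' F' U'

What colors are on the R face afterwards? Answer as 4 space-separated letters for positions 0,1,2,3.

Answer: B G Y W

Derivation:
After move 1 (F): F=GGGG U=WWOO R=WRWR D=RRYY L=OYOY
After move 2 (R): R=WWRR U=WGOG F=GRGY D=RBYB B=OBWB
After move 3 (R): R=RWRW U=WROY F=GBGB D=RWYO B=GBGB
After move 4 (F'): F=BBGG U=WRRR R=WWRW D=YYYO L=OYOO
After move 5 (F'): F=BGBG U=WRWR R=YWYW D=YOYO L=OROR
After move 6 (U'): U=RRWW F=ORBG R=BGYW B=YWGB L=GBOR
Query: R face = BGYW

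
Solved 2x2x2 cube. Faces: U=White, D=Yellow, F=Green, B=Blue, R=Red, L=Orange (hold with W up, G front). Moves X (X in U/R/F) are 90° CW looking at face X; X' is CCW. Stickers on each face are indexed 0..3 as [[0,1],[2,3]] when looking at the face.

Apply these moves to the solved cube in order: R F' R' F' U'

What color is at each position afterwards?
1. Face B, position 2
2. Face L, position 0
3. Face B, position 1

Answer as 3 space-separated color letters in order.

After move 1 (R): R=RRRR U=WGWG F=GYGY D=YBYB B=WBWB
After move 2 (F'): F=YYGG U=WGRR R=BRYR D=OOYB L=OGOW
After move 3 (R'): R=RRBY U=WWRW F=YGGR D=OYYG B=BBOB
After move 4 (F'): F=GRYG U=WWRB R=YROY D=GWYG L=OWOR
After move 5 (U'): U=WBWR F=OWYG R=GROY B=YROB L=BBOR
Query 1: B[2] = O
Query 2: L[0] = B
Query 3: B[1] = R

Answer: O B R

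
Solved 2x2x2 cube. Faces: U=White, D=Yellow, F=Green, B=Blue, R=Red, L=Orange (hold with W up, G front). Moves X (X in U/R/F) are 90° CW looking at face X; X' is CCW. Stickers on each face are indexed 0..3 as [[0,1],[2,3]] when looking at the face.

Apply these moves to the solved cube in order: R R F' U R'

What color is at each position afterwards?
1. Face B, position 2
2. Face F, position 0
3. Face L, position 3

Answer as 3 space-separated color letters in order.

After move 1 (R): R=RRRR U=WGWG F=GYGY D=YBYB B=WBWB
After move 2 (R): R=RRRR U=WYWY F=GBGB D=YWYW B=GBGB
After move 3 (F'): F=BBGG U=WYRR R=WRYR D=OOYW L=OYOW
After move 4 (U): U=RWRY F=WRGG R=GBYR B=OYGB L=BBOW
After move 5 (R'): R=BRGY U=RGRO F=WWGY D=ORYG B=WYOB
Query 1: B[2] = O
Query 2: F[0] = W
Query 3: L[3] = W

Answer: O W W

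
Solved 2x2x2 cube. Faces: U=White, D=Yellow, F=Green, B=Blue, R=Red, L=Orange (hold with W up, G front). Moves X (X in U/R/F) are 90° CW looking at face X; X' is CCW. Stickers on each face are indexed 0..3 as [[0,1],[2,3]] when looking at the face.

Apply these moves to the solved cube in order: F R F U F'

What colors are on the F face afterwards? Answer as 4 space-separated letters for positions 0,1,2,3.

After move 1 (F): F=GGGG U=WWOO R=WRWR D=RRYY L=OYOY
After move 2 (R): R=WWRR U=WGOG F=GRGY D=RBYB B=OBWB
After move 3 (F): F=GGYR U=WGYY R=OWGR D=RWYB L=OROB
After move 4 (U): U=YWYG F=OWYR R=OBGR B=ORWB L=GGOB
After move 5 (F'): F=WROY U=YWOG R=WBRR D=GBYB L=GGOY
Query: F face = WROY

Answer: W R O Y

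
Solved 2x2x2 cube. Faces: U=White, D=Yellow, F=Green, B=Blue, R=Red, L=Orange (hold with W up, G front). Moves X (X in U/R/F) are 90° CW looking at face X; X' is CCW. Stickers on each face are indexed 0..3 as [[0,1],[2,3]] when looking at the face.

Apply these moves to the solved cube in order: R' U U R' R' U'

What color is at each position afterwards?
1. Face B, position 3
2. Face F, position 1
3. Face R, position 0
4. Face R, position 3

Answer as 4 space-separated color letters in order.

Answer: B R Y O

Derivation:
After move 1 (R'): R=RRRR U=WBWB F=GWGW D=YGYG B=YBYB
After move 2 (U): U=WWBB F=RRGW R=YBRR B=OOYB L=GWOO
After move 3 (U): U=BWBW F=YBGW R=OORR B=GWYB L=RROO
After move 4 (R'): R=OROR U=BYBG F=YWGW D=YBYW B=GWGB
After move 5 (R'): R=RROO U=BGBG F=YYGG D=YWYW B=WWBB
After move 6 (U'): U=GGBB F=RRGG R=YYOO B=RRBB L=WWOO
Query 1: B[3] = B
Query 2: F[1] = R
Query 3: R[0] = Y
Query 4: R[3] = O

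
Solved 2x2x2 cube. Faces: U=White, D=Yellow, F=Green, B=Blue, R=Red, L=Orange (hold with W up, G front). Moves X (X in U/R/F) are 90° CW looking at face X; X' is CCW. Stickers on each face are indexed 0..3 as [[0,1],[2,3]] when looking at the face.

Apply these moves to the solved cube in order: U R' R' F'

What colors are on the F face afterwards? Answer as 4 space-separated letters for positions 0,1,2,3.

After move 1 (U): U=WWWW F=RRGG R=BBRR B=OOBB L=GGOO
After move 2 (R'): R=BRBR U=WBWO F=RWGW D=YRYG B=YOYB
After move 3 (R'): R=RRBB U=WYWY F=RBGO D=YWYW B=GORB
After move 4 (F'): F=BORG U=WYRB R=WRYB D=GOYW L=GYOW
Query: F face = BORG

Answer: B O R G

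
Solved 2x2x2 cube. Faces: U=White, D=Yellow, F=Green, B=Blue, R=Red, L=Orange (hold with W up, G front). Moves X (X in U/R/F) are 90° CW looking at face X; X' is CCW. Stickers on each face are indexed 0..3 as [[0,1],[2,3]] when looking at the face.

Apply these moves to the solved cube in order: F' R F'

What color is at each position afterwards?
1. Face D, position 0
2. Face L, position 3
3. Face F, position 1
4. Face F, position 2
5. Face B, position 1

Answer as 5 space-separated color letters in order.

After move 1 (F'): F=GGGG U=WWRR R=YRYR D=OOYY L=OWOW
After move 2 (R): R=YYRR U=WGRG F=GOGY D=OBYB B=RBWB
After move 3 (F'): F=OYGG U=WGYR R=BYOR D=WWYB L=OGOR
Query 1: D[0] = W
Query 2: L[3] = R
Query 3: F[1] = Y
Query 4: F[2] = G
Query 5: B[1] = B

Answer: W R Y G B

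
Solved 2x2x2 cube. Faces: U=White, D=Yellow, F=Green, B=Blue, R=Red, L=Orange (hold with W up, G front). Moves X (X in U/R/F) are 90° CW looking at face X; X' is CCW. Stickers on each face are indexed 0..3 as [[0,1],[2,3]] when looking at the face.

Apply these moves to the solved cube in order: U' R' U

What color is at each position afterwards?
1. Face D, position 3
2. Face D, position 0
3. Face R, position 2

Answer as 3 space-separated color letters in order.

Answer: G Y G

Derivation:
After move 1 (U'): U=WWWW F=OOGG R=GGRR B=RRBB L=BBOO
After move 2 (R'): R=GRGR U=WBWR F=OWGW D=YOYG B=YRYB
After move 3 (U): U=WWRB F=GRGW R=YRGR B=BBYB L=OWOO
Query 1: D[3] = G
Query 2: D[0] = Y
Query 3: R[2] = G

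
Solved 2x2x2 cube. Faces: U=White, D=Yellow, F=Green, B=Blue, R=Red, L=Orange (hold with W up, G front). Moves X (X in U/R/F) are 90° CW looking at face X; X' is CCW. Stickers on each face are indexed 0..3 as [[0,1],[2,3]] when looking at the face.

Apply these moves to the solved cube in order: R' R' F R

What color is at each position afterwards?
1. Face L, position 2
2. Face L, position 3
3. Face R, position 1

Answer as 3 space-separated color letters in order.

After move 1 (R'): R=RRRR U=WBWB F=GWGW D=YGYG B=YBYB
After move 2 (R'): R=RRRR U=WYWY F=GBGB D=YWYW B=GBGB
After move 3 (F): F=GGBB U=WYOO R=WRYR D=RRYW L=OYOW
After move 4 (R): R=YWRR U=WGOB F=GRBW D=RGYG B=OBYB
Query 1: L[2] = O
Query 2: L[3] = W
Query 3: R[1] = W

Answer: O W W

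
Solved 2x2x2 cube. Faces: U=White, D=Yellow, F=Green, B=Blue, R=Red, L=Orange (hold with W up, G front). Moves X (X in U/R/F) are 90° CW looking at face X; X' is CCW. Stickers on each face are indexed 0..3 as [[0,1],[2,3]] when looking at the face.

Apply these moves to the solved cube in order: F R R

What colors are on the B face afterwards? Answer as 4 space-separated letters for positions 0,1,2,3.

After move 1 (F): F=GGGG U=WWOO R=WRWR D=RRYY L=OYOY
After move 2 (R): R=WWRR U=WGOG F=GRGY D=RBYB B=OBWB
After move 3 (R): R=RWRW U=WROY F=GBGB D=RWYO B=GBGB
Query: B face = GBGB

Answer: G B G B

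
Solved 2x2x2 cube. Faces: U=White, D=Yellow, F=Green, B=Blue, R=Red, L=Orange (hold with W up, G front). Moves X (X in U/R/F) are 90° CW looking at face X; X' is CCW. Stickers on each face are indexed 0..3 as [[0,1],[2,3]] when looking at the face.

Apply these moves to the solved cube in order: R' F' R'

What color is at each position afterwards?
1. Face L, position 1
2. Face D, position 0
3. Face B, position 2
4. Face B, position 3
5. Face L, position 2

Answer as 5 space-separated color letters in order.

Answer: B O O B O

Derivation:
After move 1 (R'): R=RRRR U=WBWB F=GWGW D=YGYG B=YBYB
After move 2 (F'): F=WWGG U=WBRR R=GRYR D=OOYG L=OBOW
After move 3 (R'): R=RRGY U=WYRY F=WBGR D=OWYG B=GBOB
Query 1: L[1] = B
Query 2: D[0] = O
Query 3: B[2] = O
Query 4: B[3] = B
Query 5: L[2] = O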